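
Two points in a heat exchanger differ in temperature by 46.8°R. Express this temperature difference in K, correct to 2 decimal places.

26.00 K

Only the scale ratio 5/9 matters for a change in temperature.
46.8 × 5/9 = 26.00.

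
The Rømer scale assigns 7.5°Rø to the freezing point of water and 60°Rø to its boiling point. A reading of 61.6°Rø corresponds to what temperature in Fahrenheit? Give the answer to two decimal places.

Linear interpolation between the fixed points: C = (61.6 - 7.5) × 100 / (60 - 7.5) = 103.0476°C.
Then 103.0476 × 1.8 + 32 = 217.49°F.

217.49°F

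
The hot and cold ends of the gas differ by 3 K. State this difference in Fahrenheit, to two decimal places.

5.40°F

Only the scale ratio 1.8 matters for a change in temperature.
3 × 1.8 = 5.40.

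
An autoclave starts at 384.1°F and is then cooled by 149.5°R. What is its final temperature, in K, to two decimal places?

385.71 K

Initial temperature in Celsius: (384.1 - 32) × 5/9 = 195.6111°C.
The 149.5°R change is an interval, so only the factor 5/9 applies: -149.5 × 5/9 = -83.0556°C.
Final Celsius temperature: 195.6111 - 83.0556 = 112.5556°C.
In kelvin: 112.5556 + 273.15 = 385.71 K.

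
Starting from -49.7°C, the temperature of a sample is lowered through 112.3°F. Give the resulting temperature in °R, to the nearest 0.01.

289.91°R

The 112.3°F change is an interval, so only the factor 5/9 applies: -112.3 × 5/9 = -62.3889°C.
Final Celsius temperature: -49.7000 - 62.3889 = -112.0889°C.
In Rankine: -112.0889 × 1.8 + 491.67 = 289.91°R.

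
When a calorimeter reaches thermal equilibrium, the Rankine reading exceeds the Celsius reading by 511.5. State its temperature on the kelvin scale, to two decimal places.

Let x be the Celsius reading; then the Rankine reading is 1.8·x + 491.67.
(1.8·x + 491.67) - x = 511.5  ⇒  (0.8)·x = 19.83  ⇒  x = 24.7875°C.
In kelvin: 24.7875 + 273.15 = 297.94 K.

297.94 K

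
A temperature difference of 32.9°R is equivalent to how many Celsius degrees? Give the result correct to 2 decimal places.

18.28°C

Only the scale ratio 5/9 matters for a change in temperature.
32.9 × 5/9 = 18.28.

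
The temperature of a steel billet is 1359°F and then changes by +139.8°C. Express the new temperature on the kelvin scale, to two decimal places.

1150.17 K

Initial temperature in Celsius: (1359 - 32) × 5/9 = 737.2222°C.
Final Celsius temperature: 737.2222 + 139.8000 = 877.0222°C.
In kelvin: 877.0222 + 273.15 = 1150.17 K.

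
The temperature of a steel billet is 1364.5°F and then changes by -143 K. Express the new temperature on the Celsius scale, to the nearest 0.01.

597.28°C

Initial temperature in Celsius: (1364.5 - 32) × 5/9 = 740.2778°C.
The 143 K change is an interval; Kelvin and Celsius degrees are the same size, so ΔC = -143°C.
Final Celsius temperature: 740.2778 - 143.0000 = 597.2778°C.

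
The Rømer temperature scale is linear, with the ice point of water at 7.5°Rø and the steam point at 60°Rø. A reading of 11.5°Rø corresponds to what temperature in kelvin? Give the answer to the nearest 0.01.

280.77 K

Linear interpolation between the fixed points: C = (11.5 - 7.5) × 100 / (60 - 7.5) = 7.6190°C.
Then 7.6190 + 273.15 = 280.77 K.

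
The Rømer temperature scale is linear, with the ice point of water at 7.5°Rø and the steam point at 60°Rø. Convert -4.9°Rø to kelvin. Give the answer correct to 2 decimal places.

Linear interpolation between the fixed points: C = (-4.9 - 7.5) × 100 / (60 - 7.5) = -23.6190°C.
Then -23.6190 + 273.15 = 249.53 K.

249.53 K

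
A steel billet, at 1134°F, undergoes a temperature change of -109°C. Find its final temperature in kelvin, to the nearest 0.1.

Initial temperature in Celsius: (1134 - 32) × 5/9 = 612.2222°C.
Final Celsius temperature: 612.2222 - 109.0000 = 503.2222°C.
In kelvin: 503.2222 + 273.15 = 776.4 K.

776.4 K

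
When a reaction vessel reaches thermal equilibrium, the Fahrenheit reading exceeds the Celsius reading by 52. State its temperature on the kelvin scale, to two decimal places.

298.15 K

Let x be the Fahrenheit reading; then the Celsius reading is 5/9·x - 17.7778.
(5/9·x - 17.7778) - x = -52  ⇒  (-4/9)·x = -34.2222  ⇒  x = 77.0000°F.
In Celsius: (77 - 32) × 5/9 = 25.0000°C.
In kelvin: 25.0000 + 273.15 = 298.15 K.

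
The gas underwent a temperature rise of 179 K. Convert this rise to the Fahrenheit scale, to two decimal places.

322.20°F

For a temperature interval the offset drops out; only the factor 1.8 applies.
179 × 1.8 = 322.20.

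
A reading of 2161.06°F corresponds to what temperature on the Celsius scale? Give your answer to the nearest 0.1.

In Celsius: (2161.06 - 32) × 5/9 = 1182.8111°C.

1182.8°C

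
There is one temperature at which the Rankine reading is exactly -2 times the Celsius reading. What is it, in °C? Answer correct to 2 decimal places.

-129.39°C

Let C be the Celsius reading. The Rankine reading is R = 1.8·C + 491.67.
Require R = -2·C: 1.8·C + 491.67 = -2·C.
(3.8)·C = -491.67  ⇒  C = -129.39.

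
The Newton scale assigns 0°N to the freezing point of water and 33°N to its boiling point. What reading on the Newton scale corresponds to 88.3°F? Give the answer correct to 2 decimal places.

First in Celsius: (88.3 - 32) × 5/9 = 31.2778°C.
Linearly onto the Newton scale: 0 + (31.2778 / 100) × (33 - 0) = 10.32°N.

10.32°N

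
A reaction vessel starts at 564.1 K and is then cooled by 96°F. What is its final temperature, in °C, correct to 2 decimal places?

237.62°C

Initial temperature in Celsius: 564.1 - 273.15 = 290.9500°C.
The 96°F change is an interval, so only the factor 5/9 applies: -96 × 5/9 = -53.3333°C.
Final Celsius temperature: 290.9500 - 53.3333 = 237.6167°C.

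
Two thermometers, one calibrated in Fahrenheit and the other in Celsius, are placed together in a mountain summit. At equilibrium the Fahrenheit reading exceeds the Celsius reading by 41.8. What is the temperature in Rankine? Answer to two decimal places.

513.72°R

Let x be the Fahrenheit reading; then the Celsius reading is 5/9·x - 17.7778.
(5/9·x - 17.7778) - x = -41.8  ⇒  (-4/9)·x = -24.0222  ⇒  x = 54.0500°F.
In Celsius: (54.05 - 32) × 5/9 = 12.2500°C.
In Rankine: 12.2500 × 1.8 + 491.67 = 513.72°R.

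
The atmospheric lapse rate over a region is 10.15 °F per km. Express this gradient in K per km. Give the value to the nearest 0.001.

The quantity depends on a temperature interval, so only the ratio of degree sizes applies; the offset between the scales is irrelevant.
A change of 1°F is a change of 5/9 K, so 10.15 × 5/9 = 5.639.

5.639 K/km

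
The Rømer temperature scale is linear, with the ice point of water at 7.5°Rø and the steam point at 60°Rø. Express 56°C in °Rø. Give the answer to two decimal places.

36.90°Rø

Linearly onto the Rømer scale: 7.5 + (56.0000 / 100) × (60 - 7.5) = 36.90°Rø.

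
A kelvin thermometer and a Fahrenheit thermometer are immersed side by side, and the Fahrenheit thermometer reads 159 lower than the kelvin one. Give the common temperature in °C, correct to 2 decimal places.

Let x be the kelvin reading; then the Fahrenheit reading is 1.8·x - 459.67.
(1.8·x - 459.67) - x = -159  ⇒  (0.8)·x = 300.67  ⇒  x = 375.8375 K.
In Celsius: 375.8375 - 273.15 = 102.69°C.

102.69°C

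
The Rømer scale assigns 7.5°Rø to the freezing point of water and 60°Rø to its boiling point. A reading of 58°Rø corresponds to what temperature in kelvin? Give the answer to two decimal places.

Linear interpolation between the fixed points: C = (58 - 7.5) × 100 / (60 - 7.5) = 96.1905°C.
Then 96.1905 + 273.15 = 369.34 K.

369.34 K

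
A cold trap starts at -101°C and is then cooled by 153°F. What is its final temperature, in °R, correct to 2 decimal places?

156.87°R

The 153°F change is an interval, so only the factor 5/9 applies: -153 × 5/9 = -85.0000°C.
Final Celsius temperature: -101.0000 - 85.0000 = -186.0000°C.
In Rankine: -186.0000 × 1.8 + 491.67 = 156.87°R.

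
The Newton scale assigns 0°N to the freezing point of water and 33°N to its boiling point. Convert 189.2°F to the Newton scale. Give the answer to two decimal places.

28.82°N

First in Celsius: (189.2 - 32) × 5/9 = 87.3333°C.
Linearly onto the Newton scale: 0 + (87.3333 / 100) × (33 - 0) = 28.82°N.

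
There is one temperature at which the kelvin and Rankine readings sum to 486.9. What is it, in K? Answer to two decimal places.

173.89 K

Let K be the kelvin reading. The Rankine reading is R = 1.8·K.
Require K + R = 486.9: (2.8)·K = 486.9.
K = (486.9) / (2.8) = 173.89.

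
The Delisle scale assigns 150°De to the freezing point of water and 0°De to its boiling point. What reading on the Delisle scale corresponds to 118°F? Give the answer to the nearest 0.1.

78.3°De

First in Celsius: (118 - 32) × 5/9 = 47.7778°C.
Linearly onto the Delisle scale: 150 + (47.7778 / 100) × (0 - 150) = 78.3°De.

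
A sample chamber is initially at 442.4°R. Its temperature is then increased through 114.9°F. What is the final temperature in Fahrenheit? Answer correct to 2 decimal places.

97.63°F

Initial temperature in Celsius: (442.4 - 491.67) × 5/9 = -27.3722°C.
The 114.9°F change is an interval, so only the factor 5/9 applies: +114.9 × 5/9 = +63.8333°C.
Final Celsius temperature: -27.3722 + 63.8333 = 36.4611°C.
In Fahrenheit: 36.4611 × 1.8 + 32 = 97.63°F.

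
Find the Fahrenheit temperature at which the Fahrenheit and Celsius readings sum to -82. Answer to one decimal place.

Let F be the Fahrenheit reading. The Celsius reading is C = 5/9·F - 17.7778.
Require F + C = -82: (14/9)·F - 17.7778 = -82.
F = (-82 + 17.7778) / (14/9) = -41.3.

-41.3°F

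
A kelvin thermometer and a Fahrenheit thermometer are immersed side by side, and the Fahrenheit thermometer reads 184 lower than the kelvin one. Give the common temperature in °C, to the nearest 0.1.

Let x be the kelvin reading; then the Fahrenheit reading is 1.8·x - 459.67.
(1.8·x - 459.67) - x = -184  ⇒  (0.8)·x = 275.67  ⇒  x = 344.5875 K.
In Celsius: 344.5875 - 273.15 = 71.4°C.

71.4°C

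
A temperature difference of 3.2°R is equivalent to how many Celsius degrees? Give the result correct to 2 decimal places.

1.78°C

For a temperature interval the offset drops out; only the factor 5/9 applies.
3.2 × 5/9 = 1.78.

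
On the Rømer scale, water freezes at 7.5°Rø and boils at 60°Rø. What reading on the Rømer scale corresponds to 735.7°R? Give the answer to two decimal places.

First in Celsius: (735.7 - 491.67) × 5/9 = 135.5722°C.
Linearly onto the Rømer scale: 7.5 + (135.5722 / 100) × (60 - 7.5) = 78.68°Rø.

78.68°Rø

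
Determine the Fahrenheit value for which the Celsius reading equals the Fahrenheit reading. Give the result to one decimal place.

Let F be the Fahrenheit reading. The Celsius reading is C = 5/9·F - 17.7778.
Set C = F: 5/9·F - 17.7778 = F.
(-4/9)·F = 17.7778  ⇒  F = -40.0.

-40.0°F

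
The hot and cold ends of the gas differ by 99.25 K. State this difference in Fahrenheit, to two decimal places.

An interval of 1 K corresponds to 1.8°F.
99.25 × 1.8 = 178.65.

178.65°F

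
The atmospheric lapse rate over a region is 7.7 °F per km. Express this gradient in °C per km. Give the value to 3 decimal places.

4.278 °C/km

The quantity depends on a temperature interval, so only the ratio of degree sizes applies; the offset between the scales is irrelevant.
A change of 1°F is a change of 5/9°C, so 7.7 × 5/9 = 4.278.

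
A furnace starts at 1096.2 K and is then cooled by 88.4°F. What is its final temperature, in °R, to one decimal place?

Initial temperature in Celsius: 1096.2 - 273.15 = 823.0500°C.
The 88.4°F change is an interval, so only the factor 5/9 applies: -88.4 × 5/9 = -49.1111°C.
Final Celsius temperature: 823.0500 - 49.1111 = 773.9389°C.
In Rankine: 773.9389 × 1.8 + 491.67 = 1884.8°R.

1884.8°R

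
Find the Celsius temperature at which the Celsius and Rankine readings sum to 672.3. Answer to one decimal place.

64.5°C

Let C be the Celsius reading. The Rankine reading is R = 1.8·C + 491.67.
Require C + R = 672.3: (2.8)·C + 491.67 = 672.3.
C = (672.3 - 491.67) / (2.8) = 64.5.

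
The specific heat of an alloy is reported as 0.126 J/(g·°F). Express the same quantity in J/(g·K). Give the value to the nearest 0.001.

The quantity depends on a temperature interval, so only the ratio of degree sizes applies; the offset between the scales is irrelevant.
A change of 1 K is a change of 1.8°F, so per K the value is 0.126 × 1.8 = 0.227.

0.227 J/(g·K)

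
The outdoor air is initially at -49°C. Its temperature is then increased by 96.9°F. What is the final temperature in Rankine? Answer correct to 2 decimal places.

500.37°R

The 96.9°F change is an interval, so only the factor 5/9 applies: +96.9 × 5/9 = +53.8333°C.
Final Celsius temperature: -49.0000 + 53.8333 = 4.8333°C.
In Rankine: 4.8333 × 1.8 + 491.67 = 500.37°R.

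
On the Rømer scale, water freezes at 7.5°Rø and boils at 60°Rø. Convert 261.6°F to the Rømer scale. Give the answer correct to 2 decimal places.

First in Celsius: (261.6 - 32) × 5/9 = 127.5556°C.
Linearly onto the Rømer scale: 7.5 + (127.5556 / 100) × (60 - 7.5) = 74.47°Rø.

74.47°Rø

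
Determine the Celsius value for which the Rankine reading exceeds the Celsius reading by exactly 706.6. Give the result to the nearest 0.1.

Let C be the Celsius reading. The Rankine reading is R = 1.8·C + 491.67.
Require R - C = 706.6: (0.8)·C + 491.67 = 706.6.
C = (706.6 - 491.67) / (0.8) = 268.7.

268.7°C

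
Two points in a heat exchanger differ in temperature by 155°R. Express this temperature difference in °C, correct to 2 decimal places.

An interval of 1°R corresponds to 5/9°C.
155 × 5/9 = 86.11.

86.11°C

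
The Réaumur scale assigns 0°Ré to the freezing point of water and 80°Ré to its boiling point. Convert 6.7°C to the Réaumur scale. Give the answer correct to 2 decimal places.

Linearly onto the Réaumur scale: 0 + (6.7000 / 100) × (80 - 0) = 5.36°Ré.

5.36°Ré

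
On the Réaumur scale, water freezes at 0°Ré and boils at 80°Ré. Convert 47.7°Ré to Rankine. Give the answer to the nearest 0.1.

599.0°R

Linear interpolation between the fixed points: C = (47.7 - 0) × 100 / (80 - 0) = 59.6250°C.
Then 59.6250 × 1.8 + 491.67 = 599.0°R.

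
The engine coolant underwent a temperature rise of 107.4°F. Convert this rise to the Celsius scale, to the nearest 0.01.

An interval of 1°F corresponds to 5/9°C.
107.4 × 5/9 = 59.67.

59.67°C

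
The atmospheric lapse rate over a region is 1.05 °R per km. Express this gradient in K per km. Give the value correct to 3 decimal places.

Since only a temperature interval is involved, the additive offset between the scales drops out.
A change of 1°R is a change of 5/9 K, so 1.05 × 5/9 = 0.583.

0.583 K/km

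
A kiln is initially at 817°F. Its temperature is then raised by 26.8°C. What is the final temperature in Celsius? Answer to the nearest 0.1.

462.9°C

Initial temperature in Celsius: (817 - 32) × 5/9 = 436.1111°C.
Final Celsius temperature: 436.1111 + 26.8000 = 462.9111°C.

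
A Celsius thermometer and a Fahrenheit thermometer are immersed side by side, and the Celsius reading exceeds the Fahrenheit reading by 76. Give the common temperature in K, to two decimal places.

138.15 K

Let x be the Celsius reading; then the Fahrenheit reading is 1.8·x + 32.
(1.8·x + 32) - x = -76  ⇒  (0.8)·x = -108  ⇒  x = -135.0000°C.
In kelvin: -135.0000 + 273.15 = 138.15 K.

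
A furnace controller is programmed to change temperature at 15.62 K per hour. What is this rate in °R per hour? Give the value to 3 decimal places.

28.116 °R/hour

Since only a temperature interval is involved, the additive offset between the scales drops out.
A change of 1 K is a change of 1.8°R, so 15.62 × 1.8 = 28.116.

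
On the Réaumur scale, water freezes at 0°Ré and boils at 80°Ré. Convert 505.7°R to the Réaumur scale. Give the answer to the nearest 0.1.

First in Celsius: (505.7 - 491.67) × 5/9 = 7.7944°C.
Linearly onto the Réaumur scale: 0 + (7.7944 / 100) × (80 - 0) = 6.2°Ré.

6.2°Ré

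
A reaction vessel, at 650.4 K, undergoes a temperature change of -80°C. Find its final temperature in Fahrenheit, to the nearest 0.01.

567.05°F

Initial temperature in Celsius: 650.4 - 273.15 = 377.2500°C.
Final Celsius temperature: 377.2500 - 80.0000 = 297.2500°C.
In Fahrenheit: 297.2500 × 1.8 + 32 = 567.05°F.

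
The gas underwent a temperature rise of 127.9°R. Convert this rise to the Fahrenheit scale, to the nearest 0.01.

Rankine and Fahrenheit degrees are the same size, so the interval is unchanged: 127.90.

127.90°F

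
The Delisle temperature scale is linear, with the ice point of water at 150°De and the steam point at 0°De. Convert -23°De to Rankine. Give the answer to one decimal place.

699.3°R

Linear interpolation between the fixed points: C = (-23 - 150) × 100 / (0 - 150) = 115.3333°C.
Then 115.3333 × 1.8 + 491.67 = 699.3°R.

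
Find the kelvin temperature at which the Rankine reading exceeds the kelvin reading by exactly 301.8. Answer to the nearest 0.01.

Let K be the kelvin reading. The Rankine reading is R = 1.8·K.
Require R - K = 301.8: (0.8)·K = 301.8.
K = (301.8) / (0.8) = 377.25.

377.25 K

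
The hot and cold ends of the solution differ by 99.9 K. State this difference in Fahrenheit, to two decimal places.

For a temperature interval the offset drops out; only the factor 1.8 applies.
99.9 × 1.8 = 179.82.

179.82°F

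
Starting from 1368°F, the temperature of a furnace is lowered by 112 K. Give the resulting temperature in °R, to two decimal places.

1626.07°R

Initial temperature in Celsius: (1368 - 32) × 5/9 = 742.2222°C.
The 112 K change is an interval; Kelvin and Celsius degrees are the same size, so ΔC = -112°C.
Final Celsius temperature: 742.2222 - 112.0000 = 630.2222°C.
In Rankine: 630.2222 × 1.8 + 491.67 = 1626.07°R.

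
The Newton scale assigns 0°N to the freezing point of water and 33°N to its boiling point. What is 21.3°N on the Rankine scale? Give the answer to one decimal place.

Linear interpolation between the fixed points: C = (21.3 - 0) × 100 / (33 - 0) = 64.5455°C.
Then 64.5455 × 1.8 + 491.67 = 607.9°R.

607.9°R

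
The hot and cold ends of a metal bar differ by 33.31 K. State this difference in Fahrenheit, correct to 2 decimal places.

59.96°F

For a temperature interval the offset drops out; only the factor 1.8 applies.
33.31 × 1.8 = 59.96.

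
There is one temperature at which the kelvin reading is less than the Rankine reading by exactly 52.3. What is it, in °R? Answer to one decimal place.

Let R be the Rankine reading. The kelvin reading is K = 5/9·R.
Require K - R = -52.3: (-4/9)·R = -52.3.
R = (-52.3) / (-4/9) = 117.7.

117.7°R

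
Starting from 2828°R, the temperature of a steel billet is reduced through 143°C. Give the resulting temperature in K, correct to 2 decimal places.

1428.11 K

Initial temperature in Celsius: (2828 - 491.67) × 5/9 = 1297.9611°C.
Final Celsius temperature: 1297.9611 - 143.0000 = 1154.9611°C.
In kelvin: 1154.9611 + 273.15 = 1428.11 K.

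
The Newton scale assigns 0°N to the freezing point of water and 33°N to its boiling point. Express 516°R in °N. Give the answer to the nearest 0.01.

4.46°N

First in Celsius: (516 - 491.67) × 5/9 = 13.5167°C.
Linearly onto the Newton scale: 0 + (13.5167 / 100) × (33 - 0) = 4.46°N.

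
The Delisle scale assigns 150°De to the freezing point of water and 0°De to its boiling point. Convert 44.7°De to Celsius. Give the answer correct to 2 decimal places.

70.20°C

Linear interpolation between the fixed points: C = (44.7 - 150) × 100 / (0 - 150) = 70.2000°C.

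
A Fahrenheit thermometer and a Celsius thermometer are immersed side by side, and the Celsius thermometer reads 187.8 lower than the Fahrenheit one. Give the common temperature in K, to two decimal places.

Let x be the Fahrenheit reading; then the Celsius reading is 5/9·x - 17.7778.
(5/9·x - 17.7778) - x = -187.8  ⇒  (-4/9)·x = -170.022  ⇒  x = 382.5500°F.
In Celsius: (382.55 - 32) × 5/9 = 194.7500°C.
In kelvin: 194.7500 + 273.15 = 467.90 K.

467.90 K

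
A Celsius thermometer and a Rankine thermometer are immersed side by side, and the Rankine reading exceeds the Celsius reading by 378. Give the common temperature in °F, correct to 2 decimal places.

Let x be the Celsius reading; then the Rankine reading is 1.8·x + 491.67.
(1.8·x + 491.67) - x = 378  ⇒  (0.8)·x = -113.67  ⇒  x = -142.0875°C.
In Fahrenheit: -142.0875 × 1.8 + 32 = -223.76°F.

-223.76°F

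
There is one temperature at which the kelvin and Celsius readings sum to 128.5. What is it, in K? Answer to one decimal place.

200.8 K

Let K be the kelvin reading. The Celsius reading is C = 1·K - 273.15.
Require K + C = 128.5: (2)·K - 273.15 = 128.5.
K = (128.5 + 273.15) / (2) = 200.8.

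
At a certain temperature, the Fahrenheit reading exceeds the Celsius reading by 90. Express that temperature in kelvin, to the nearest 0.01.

Let x be the Celsius reading; then the Fahrenheit reading is 1.8·x + 32.
(1.8·x + 32) - x = 90  ⇒  (0.8)·x = 58  ⇒  x = 72.5000°C.
In kelvin: 72.5000 + 273.15 = 345.65 K.

345.65 K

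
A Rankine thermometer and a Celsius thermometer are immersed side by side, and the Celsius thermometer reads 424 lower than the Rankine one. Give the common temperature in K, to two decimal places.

188.56 K

Let x be the Rankine reading; then the Celsius reading is 5/9·x - 273.15.
(5/9·x - 273.15) - x = -424  ⇒  (-4/9)·x = -150.85  ⇒  x = 339.4125°R.
In Celsius: (339.4125 - 491.67) × 5/9 = -84.5875°C.
In kelvin: -84.5875 + 273.15 = 188.56 K.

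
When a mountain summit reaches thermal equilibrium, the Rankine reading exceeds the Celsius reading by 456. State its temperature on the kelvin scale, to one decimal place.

Let x be the Rankine reading; then the Celsius reading is 5/9·x - 273.15.
(5/9·x - 273.15) - x = -456  ⇒  (-4/9)·x = -182.85  ⇒  x = 411.4125°R.
In Celsius: (411.4125 - 491.67) × 5/9 = -44.5875°C.
In kelvin: -44.5875 + 273.15 = 228.6 K.

228.6 K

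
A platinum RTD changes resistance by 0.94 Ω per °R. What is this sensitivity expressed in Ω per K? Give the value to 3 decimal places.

1.692 Ω per K

The quantity depends on a temperature interval, so only the ratio of degree sizes applies; the offset between the scales is irrelevant.
A change of 1 K is a change of 1.8°R, so per K the value is 0.94 × 1.8 = 1.692.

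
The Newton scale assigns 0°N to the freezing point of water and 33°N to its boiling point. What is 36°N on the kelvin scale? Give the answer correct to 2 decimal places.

382.24 K

Linear interpolation between the fixed points: C = (36 - 0) × 100 / (33 - 0) = 109.0909°C.
Then 109.0909 + 273.15 = 382.24 K.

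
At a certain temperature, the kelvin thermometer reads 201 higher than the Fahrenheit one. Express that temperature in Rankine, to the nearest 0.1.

582.0°R

Let x be the Fahrenheit reading; then the kelvin reading is 5/9·x + 255.372.
(5/9·x + 255.372) - x = 201  ⇒  (-4/9)·x = -54.3722  ⇒  x = 122.3375°F.
In Celsius: (122.3375 - 32) × 5/9 = 50.1875°C.
In Rankine: 50.1875 × 1.8 + 491.67 = 582.0°R.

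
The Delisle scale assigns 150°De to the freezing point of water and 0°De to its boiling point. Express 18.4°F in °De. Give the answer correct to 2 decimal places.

161.33°De

First in Celsius: (18.4 - 32) × 5/9 = -7.5556°C.
Linearly onto the Delisle scale: 150 + (-7.5556 / 100) × (0 - 150) = 161.33°De.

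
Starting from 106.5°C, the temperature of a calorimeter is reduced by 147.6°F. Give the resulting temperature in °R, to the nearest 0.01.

535.77°R

The 147.6°F change is an interval, so only the factor 5/9 applies: -147.6 × 5/9 = -82.0000°C.
Final Celsius temperature: 106.5000 - 82.0000 = 24.5000°C.
In Rankine: 24.5000 × 1.8 + 491.67 = 535.77°R.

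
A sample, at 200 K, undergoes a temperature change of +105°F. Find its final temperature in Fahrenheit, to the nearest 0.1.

Initial temperature in Celsius: 200 - 273.15 = -73.1500°C.
The 105°F change is an interval, so only the factor 5/9 applies: +105 × 5/9 = +58.3333°C.
Final Celsius temperature: -73.1500 + 58.3333 = -14.8167°C.
In Fahrenheit: -14.8167 × 1.8 + 32 = 5.3°F.

5.3°F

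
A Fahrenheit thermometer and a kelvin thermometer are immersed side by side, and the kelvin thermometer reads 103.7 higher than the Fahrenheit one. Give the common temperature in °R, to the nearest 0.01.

800.93°R

Let x be the Fahrenheit reading; then the kelvin reading is 5/9·x + 255.372.
(5/9·x + 255.372) - x = 103.7  ⇒  (-4/9)·x = -151.672  ⇒  x = 341.2625°F.
In Celsius: (341.2625 - 32) × 5/9 = 171.8125°C.
In Rankine: 171.8125 × 1.8 + 491.67 = 800.93°R.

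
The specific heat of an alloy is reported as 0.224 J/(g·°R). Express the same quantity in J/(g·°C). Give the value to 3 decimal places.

0.403 J/(g·°C)

The quantity depends on a temperature interval, so only the ratio of degree sizes applies; the offset between the scales is irrelevant.
A change of 1°C is a change of 1.8°R, so per °C the value is 0.224 × 1.8 = 0.403.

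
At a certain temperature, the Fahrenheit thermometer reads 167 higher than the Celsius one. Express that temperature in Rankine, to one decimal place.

795.4°R

Let x be the Celsius reading; then the Fahrenheit reading is 1.8·x + 32.
(1.8·x + 32) - x = 167  ⇒  (0.8)·x = 135  ⇒  x = 168.7500°C.
In Rankine: 168.7500 × 1.8 + 491.67 = 795.4°R.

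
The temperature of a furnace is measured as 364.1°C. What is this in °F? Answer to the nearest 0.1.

In Fahrenheit: 364.1000 × 1.8 + 32 = 687.4°F.

687.4°F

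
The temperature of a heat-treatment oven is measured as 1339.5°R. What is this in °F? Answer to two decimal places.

In Celsius: (1339.5 - 491.67) × 5/9 = 471.0167°C.
In Fahrenheit: 471.0167 × 1.8 + 32 = 879.83°F.

879.83°F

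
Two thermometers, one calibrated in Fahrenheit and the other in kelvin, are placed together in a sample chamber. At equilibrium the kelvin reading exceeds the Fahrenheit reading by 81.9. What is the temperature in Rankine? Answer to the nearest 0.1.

850.0°R

Let x be the Fahrenheit reading; then the kelvin reading is 5/9·x + 255.372.
(5/9·x + 255.372) - x = 81.9  ⇒  (-4/9)·x = -173.472  ⇒  x = 390.3125°F.
In Celsius: (390.3125 - 32) × 5/9 = 199.0625°C.
In Rankine: 199.0625 × 1.8 + 491.67 = 850.0°R.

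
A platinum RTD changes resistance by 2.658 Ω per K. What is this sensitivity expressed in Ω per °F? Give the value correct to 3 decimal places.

1.477 Ω per °F

The quantity depends on a temperature interval, so only the ratio of degree sizes applies; the offset between the scales is irrelevant.
A change of 1°F is a change of 5/9 K, so per °F the value is 2.658 × 5/9 = 1.477.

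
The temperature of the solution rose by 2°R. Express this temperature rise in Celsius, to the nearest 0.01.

Only the scale ratio 5/9 matters for a change in temperature.
2 × 5/9 = 1.11.

1.11°C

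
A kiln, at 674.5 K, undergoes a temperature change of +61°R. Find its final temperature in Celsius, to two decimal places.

435.24°C

Initial temperature in Celsius: 674.5 - 273.15 = 401.3500°C.
The 61°R change is an interval, so only the factor 5/9 applies: +61 × 5/9 = +33.8889°C.
Final Celsius temperature: 401.3500 + 33.8889 = 435.2389°C.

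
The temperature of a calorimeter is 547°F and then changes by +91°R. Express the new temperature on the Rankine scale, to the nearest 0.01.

1097.67°R

Initial temperature in Celsius: (547 - 32) × 5/9 = 286.1111°C.
The 91°R change is an interval, so only the factor 5/9 applies: +91 × 5/9 = +50.5556°C.
Final Celsius temperature: 286.1111 + 50.5556 = 336.6667°C.
In Rankine: 336.6667 × 1.8 + 491.67 = 1097.67°R.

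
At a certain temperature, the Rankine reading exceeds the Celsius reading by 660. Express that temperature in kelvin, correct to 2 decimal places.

Let x be the Celsius reading; then the Rankine reading is 1.8·x + 491.67.
(1.8·x + 491.67) - x = 660  ⇒  (0.8)·x = 168.33  ⇒  x = 210.4125°C.
In kelvin: 210.4125 + 273.15 = 483.56 K.

483.56 K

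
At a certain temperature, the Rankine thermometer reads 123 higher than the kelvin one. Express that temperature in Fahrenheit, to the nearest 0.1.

-182.9°F

Let x be the kelvin reading; then the Rankine reading is 1.8·x.
(1.8·x) - x = 123  ⇒  (0.8)·x = 123  ⇒  x = 153.7500 K.
In Celsius: 153.75 - 273.15 = -119.4000°C.
In Fahrenheit: -119.4000 × 1.8 + 32 = -182.9°F.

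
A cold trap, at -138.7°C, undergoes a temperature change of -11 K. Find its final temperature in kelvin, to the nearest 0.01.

123.45 K

The 11 K change is an interval; Kelvin and Celsius degrees are the same size, so ΔC = -11°C.
Final Celsius temperature: -138.7000 - 11.0000 = -149.7000°C.
In kelvin: -149.7000 + 273.15 = 123.45 K.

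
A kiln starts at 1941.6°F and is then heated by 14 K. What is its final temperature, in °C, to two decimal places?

Initial temperature in Celsius: (1941.6 - 32) × 5/9 = 1060.8889°C.
The 14 K change is an interval; Kelvin and Celsius degrees are the same size, so ΔC = +14°C.
Final Celsius temperature: 1060.8889 + 14.0000 = 1074.8889°C.

1074.89°C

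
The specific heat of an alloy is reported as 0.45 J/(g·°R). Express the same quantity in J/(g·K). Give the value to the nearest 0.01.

0.81 J/(g·K)

Since only a temperature interval is involved, the additive offset between the scales drops out.
A change of 1 K is a change of 1.8°R, so per K the value is 0.45 × 1.8 = 0.81.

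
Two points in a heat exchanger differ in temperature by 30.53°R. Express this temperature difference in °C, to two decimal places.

For a temperature interval the offset drops out; only the factor 5/9 applies.
30.53 × 5/9 = 16.96.

16.96°C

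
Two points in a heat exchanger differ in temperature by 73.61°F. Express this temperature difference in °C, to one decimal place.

Only the scale ratio 5/9 matters for a change in temperature.
73.61 × 5/9 = 40.9.

40.9°C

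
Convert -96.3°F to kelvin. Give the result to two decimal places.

In Celsius: (-96.3 - 32) × 5/9 = -71.2778°C.
In kelvin: -71.2778 + 273.15 = 201.87 K.

201.87 K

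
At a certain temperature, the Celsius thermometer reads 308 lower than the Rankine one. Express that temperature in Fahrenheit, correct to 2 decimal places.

Let x be the Rankine reading; then the Celsius reading is 5/9·x - 273.15.
(5/9·x - 273.15) - x = -308  ⇒  (-4/9)·x = -34.85  ⇒  x = 78.4125°R.
In Celsius: (78.4125 - 491.67) × 5/9 = -229.5875°C.
In Fahrenheit: -229.5875 × 1.8 + 32 = -381.26°F.

-381.26°F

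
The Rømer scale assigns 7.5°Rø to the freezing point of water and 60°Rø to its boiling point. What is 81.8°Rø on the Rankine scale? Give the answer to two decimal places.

Linear interpolation between the fixed points: C = (81.8 - 7.5) × 100 / (60 - 7.5) = 141.5238°C.
Then 141.5238 × 1.8 + 491.67 = 746.41°R.

746.41°R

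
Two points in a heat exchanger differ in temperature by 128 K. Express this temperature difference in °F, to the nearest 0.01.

For a temperature interval the offset drops out; only the factor 1.8 applies.
128 × 1.8 = 230.40.

230.40°F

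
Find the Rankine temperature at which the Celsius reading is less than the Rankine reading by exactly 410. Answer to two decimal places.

307.91°R

Let R be the Rankine reading. The Celsius reading is C = 5/9·R - 273.15.
Require C - R = -410: (-4/9)·R - 273.15 = -410.
R = (-410 + 273.15) / (-4/9) = 307.91.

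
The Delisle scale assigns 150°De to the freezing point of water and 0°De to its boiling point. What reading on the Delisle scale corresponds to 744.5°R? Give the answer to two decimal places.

-60.69°De

First in Celsius: (744.5 - 491.67) × 5/9 = 140.4611°C.
Linearly onto the Delisle scale: 150 + (140.4611 / 100) × (0 - 150) = -60.69°De.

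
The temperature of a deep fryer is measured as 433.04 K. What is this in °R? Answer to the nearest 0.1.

779.5°R

In Celsius: 433.04 - 273.15 = 159.8900°C.
In Rankine: 159.8900 × 1.8 + 491.67 = 779.5°R.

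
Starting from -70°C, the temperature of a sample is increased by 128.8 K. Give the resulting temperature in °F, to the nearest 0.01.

The 128.8 K change is an interval; Kelvin and Celsius degrees are the same size, so ΔC = +128.8°C.
Final Celsius temperature: -70.0000 + 128.8000 = 58.8000°C.
In Fahrenheit: 58.8000 × 1.8 + 32 = 137.84°F.

137.84°F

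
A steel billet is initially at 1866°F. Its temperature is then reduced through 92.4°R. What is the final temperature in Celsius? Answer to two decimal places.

967.56°C

Initial temperature in Celsius: (1866 - 32) × 5/9 = 1018.8889°C.
The 92.4°R change is an interval, so only the factor 5/9 applies: -92.4 × 5/9 = -51.3333°C.
Final Celsius temperature: 1018.8889 - 51.3333 = 967.5556°C.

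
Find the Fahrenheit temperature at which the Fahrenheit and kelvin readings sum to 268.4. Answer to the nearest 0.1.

8.4°F

Let F be the Fahrenheit reading. The kelvin reading is K = 5/9·F + 255.372.
Require F + K = 268.4: (14/9)·F + 255.372 = 268.4.
F = (268.4 - 255.372) / (14/9) = 8.4.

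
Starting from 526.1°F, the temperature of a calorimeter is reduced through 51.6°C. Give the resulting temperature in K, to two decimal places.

496.05 K

Initial temperature in Celsius: (526.1 - 32) × 5/9 = 274.5000°C.
Final Celsius temperature: 274.5000 - 51.6000 = 222.9000°C.
In kelvin: 222.9000 + 273.15 = 496.05 K.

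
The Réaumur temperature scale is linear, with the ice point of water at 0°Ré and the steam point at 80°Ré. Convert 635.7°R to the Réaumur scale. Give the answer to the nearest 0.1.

First in Celsius: (635.7 - 491.67) × 5/9 = 80.0167°C.
Linearly onto the Réaumur scale: 0 + (80.0167 / 100) × (80 - 0) = 64.0°Ré.

64.0°Ré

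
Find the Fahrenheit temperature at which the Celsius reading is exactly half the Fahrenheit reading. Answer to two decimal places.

Let F be the Fahrenheit reading. The Celsius reading is C = 5/9·F - 17.7778.
Require C = 0.5·F: 5/9·F - 17.7778 = 0.5·F.
(1/18)·F = 17.7778  ⇒  F = 320.00.

320.00°F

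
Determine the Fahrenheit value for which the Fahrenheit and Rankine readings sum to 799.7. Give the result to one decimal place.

170.0°F

Let F be the Fahrenheit reading. The Rankine reading is R = 1·F + 459.67.
Require F + R = 799.7: (2)·F + 459.67 = 799.7.
F = (799.7 - 459.67) / (2) = 170.0.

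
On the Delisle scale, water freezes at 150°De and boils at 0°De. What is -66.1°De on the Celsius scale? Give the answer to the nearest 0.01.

144.07°C

Linear interpolation between the fixed points: C = (-66.1 - 150) × 100 / (0 - 150) = 144.0667°C.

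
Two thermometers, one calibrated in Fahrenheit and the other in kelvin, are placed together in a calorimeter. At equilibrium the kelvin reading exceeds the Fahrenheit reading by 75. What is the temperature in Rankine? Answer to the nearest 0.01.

865.51°R

Let x be the Fahrenheit reading; then the kelvin reading is 5/9·x + 255.372.
(5/9·x + 255.372) - x = 75  ⇒  (-4/9)·x = -180.372  ⇒  x = 405.8375°F.
In Celsius: (405.8375 - 32) × 5/9 = 207.6875°C.
In Rankine: 207.6875 × 1.8 + 491.67 = 865.51°R.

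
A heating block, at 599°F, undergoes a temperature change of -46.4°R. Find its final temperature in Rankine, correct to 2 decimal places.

Initial temperature in Celsius: (599 - 32) × 5/9 = 315.0000°C.
The 46.4°R change is an interval, so only the factor 5/9 applies: -46.4 × 5/9 = -25.7778°C.
Final Celsius temperature: 315.0000 - 25.7778 = 289.2222°C.
In Rankine: 289.2222 × 1.8 + 491.67 = 1012.27°R.

1012.27°R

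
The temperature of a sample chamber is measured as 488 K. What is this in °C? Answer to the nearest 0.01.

214.85°C

In Celsius: 488 - 273.15 = 214.8500°C.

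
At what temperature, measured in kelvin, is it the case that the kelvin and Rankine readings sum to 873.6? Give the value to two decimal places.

312.00 K

Let K be the kelvin reading. The Rankine reading is R = 1.8·K.
Require K + R = 873.6: (2.8)·K = 873.6.
K = (873.6) / (2.8) = 312.00.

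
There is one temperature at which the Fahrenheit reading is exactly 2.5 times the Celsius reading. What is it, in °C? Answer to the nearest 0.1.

45.7°C

Let C be the Celsius reading. The Fahrenheit reading is F = 1.8·C + 32.
Require F = 2.5·C: 1.8·C + 32 = 2.5·C.
(-0.7)·C = -32  ⇒  C = 45.7.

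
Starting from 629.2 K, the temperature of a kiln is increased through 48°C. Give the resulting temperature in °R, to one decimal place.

Initial temperature in Celsius: 629.2 - 273.15 = 356.0500°C.
Final Celsius temperature: 356.0500 + 48.0000 = 404.0500°C.
In Rankine: 404.0500 × 1.8 + 491.67 = 1219.0°R.

1219.0°R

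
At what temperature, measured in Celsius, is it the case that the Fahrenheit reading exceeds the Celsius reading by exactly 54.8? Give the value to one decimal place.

28.5°C

Let C be the Celsius reading. The Fahrenheit reading is F = 1.8·C + 32.
Require F - C = 54.8: (0.8)·C + 32 = 54.8.
C = (54.8 - 32) / (0.8) = 28.5.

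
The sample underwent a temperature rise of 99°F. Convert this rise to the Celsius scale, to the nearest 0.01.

55.00°C

An interval of 1°F corresponds to 5/9°C.
99 × 5/9 = 55.00.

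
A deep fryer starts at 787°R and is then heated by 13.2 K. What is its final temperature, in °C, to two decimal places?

Initial temperature in Celsius: (787 - 491.67) × 5/9 = 164.0722°C.
The 13.2 K change is an interval; Kelvin and Celsius degrees are the same size, so ΔC = +13.2°C.
Final Celsius temperature: 164.0722 + 13.2000 = 177.2722°C.

177.27°C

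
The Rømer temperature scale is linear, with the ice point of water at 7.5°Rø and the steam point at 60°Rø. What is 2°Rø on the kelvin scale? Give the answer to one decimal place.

262.7 K

Linear interpolation between the fixed points: C = (2 - 7.5) × 100 / (60 - 7.5) = -10.4762°C.
Then -10.4762 + 273.15 = 262.7 K.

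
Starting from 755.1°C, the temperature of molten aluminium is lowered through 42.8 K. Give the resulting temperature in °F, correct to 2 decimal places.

The 42.8 K change is an interval; Kelvin and Celsius degrees are the same size, so ΔC = -42.8°C.
Final Celsius temperature: 755.1000 - 42.8000 = 712.3000°C.
In Fahrenheit: 712.3000 × 1.8 + 32 = 1314.14°F.

1314.14°F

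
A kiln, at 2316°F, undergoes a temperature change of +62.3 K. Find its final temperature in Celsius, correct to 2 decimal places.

Initial temperature in Celsius: (2316 - 32) × 5/9 = 1268.8889°C.
The 62.3 K change is an interval; Kelvin and Celsius degrees are the same size, so ΔC = +62.3°C.
Final Celsius temperature: 1268.8889 + 62.3000 = 1331.1889°C.

1331.19°C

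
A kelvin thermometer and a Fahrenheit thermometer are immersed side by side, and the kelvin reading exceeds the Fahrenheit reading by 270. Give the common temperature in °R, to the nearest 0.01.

Let x be the kelvin reading; then the Fahrenheit reading is 1.8·x - 459.67.
(1.8·x - 459.67) - x = -270  ⇒  (0.8)·x = 189.67  ⇒  x = 237.0875 K.
In Celsius: 237.0875 - 273.15 = -36.0625°C.
In Rankine: -36.0625 × 1.8 + 491.67 = 426.76°R.

426.76°R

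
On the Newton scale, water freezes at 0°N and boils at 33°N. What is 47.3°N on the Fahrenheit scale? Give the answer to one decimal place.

Linear interpolation between the fixed points: C = (47.3 - 0) × 100 / (33 - 0) = 143.3333°C.
Then 143.3333 × 1.8 + 32 = 290.0°F.

290.0°F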